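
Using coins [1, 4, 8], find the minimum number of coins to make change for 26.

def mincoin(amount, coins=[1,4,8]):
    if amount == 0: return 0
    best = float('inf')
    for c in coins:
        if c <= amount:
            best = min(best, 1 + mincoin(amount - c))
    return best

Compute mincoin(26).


Building up with DP:
mincoin(0) = 0
mincoin(1) = min(1+mincoin(0)=1+0=1) = 1
mincoin(2) = min(1+mincoin(1)=1+1=2) = 2
mincoin(3) = min(1+mincoin(2)=1+2=3) = 3
mincoin(4) = min(1+mincoin(3)=1+3=4, 1+mincoin(0)=1+0=1) = 1
mincoin(5) = min(1+mincoin(4)=1+1=2, 1+mincoin(1)=1+1=2) = 2
mincoin(6) = min(1+mincoin(5)=1+2=3, 1+mincoin(2)=1+2=3) = 3
mincoin(7) = min(1+mincoin(6)=1+3=4, 1+mincoin(3)=1+3=4) = 4
mincoin(8) = min(1+mincoin(7)=1+4=5, 1+mincoin(4)=1+1=2, 1+mincoin(0)=1+0=1) = 1
mincoin(9) = min(1+mincoin(8)=1+1=2, 1+mincoin(5)=1+2=3, 1+mincoin(1)=1+1=2) = 2
mincoin(10) = min(1+mincoin(9)=1+2=3, 1+mincoin(6)=1+3=4, 1+mincoin(2)=1+2=3) = 3
mincoin(11) = min(1+mincoin(10)=1+3=4, 1+mincoin(7)=1+4=5, 1+mincoin(3)=1+3=4) = 4
mincoin(12) = min(1+mincoin(11)=1+4=5, 1+mincoin(8)=1+1=2, 1+mincoin(4)=1+1=2) = 2
mincoin(13) = min(1+mincoin(12)=1+2=3, 1+mincoin(9)=1+2=3, 1+mincoin(5)=1+2=3) = 3
mincoin(14) = min(1+mincoin(13)=1+3=4, 1+mincoin(10)=1+3=4, 1+mincoin(6)=1+3=4) = 4
mincoin(15) = min(1+mincoin(14)=1+4=5, 1+mincoin(11)=1+4=5, 1+mincoin(7)=1+4=5) = 5
mincoin(16) = min(1+mincoin(15)=1+5=6, 1+mincoin(12)=1+2=3, 1+mincoin(8)=1+1=2) = 2
mincoin(17) = min(1+mincoin(16)=1+2=3, 1+mincoin(13)=1+3=4, 1+mincoin(9)=1+2=3) = 3
mincoin(18) = min(1+mincoin(17)=1+3=4, 1+mincoin(14)=1+4=5, 1+mincoin(10)=1+3=4) = 4
mincoin(19) = min(1+mincoin(18)=1+4=5, 1+mincoin(15)=1+5=6, 1+mincoin(11)=1+4=5) = 5
mincoin(20) = min(1+mincoin(19)=1+5=6, 1+mincoin(16)=1+2=3, 1+mincoin(12)=1+2=3) = 3
mincoin(21) = min(1+mincoin(20)=1+3=4, 1+mincoin(17)=1+3=4, 1+mincoin(13)=1+3=4) = 4
mincoin(22) = min(1+mincoin(21)=1+4=5, 1+mincoin(18)=1+4=5, 1+mincoin(14)=1+4=5) = 5
mincoin(23) = min(1+mincoin(22)=1+5=6, 1+mincoin(19)=1+5=6, 1+mincoin(15)=1+5=6) = 6
mincoin(24) = min(1+mincoin(23)=1+6=7, 1+mincoin(20)=1+3=4, 1+mincoin(16)=1+2=3) = 3
mincoin(25) = min(1+mincoin(24)=1+3=4, 1+mincoin(21)=1+4=5, 1+mincoin(17)=1+3=4) = 4
mincoin(26) = min(1+mincoin(25)=1+4=5, 1+mincoin(22)=1+5=6, 1+mincoin(18)=1+4=5) = 5

5


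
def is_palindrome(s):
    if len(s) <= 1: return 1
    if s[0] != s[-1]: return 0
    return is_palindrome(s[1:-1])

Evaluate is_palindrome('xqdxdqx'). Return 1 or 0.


is_palindrome('xqdxdqx'): s[0]='x' == s[-1]='x' -> check is_palindrome('qdxdq')
is_palindrome('qdxdq'): s[0]='q' == s[-1]='q' -> check is_palindrome('dxd')
is_palindrome('dxd'): s[0]='d' == s[-1]='d' -> check is_palindrome('x')
is_palindrome('x'): len <= 1 -> return 1  (base case)
Result: 1 (palindrome)

1


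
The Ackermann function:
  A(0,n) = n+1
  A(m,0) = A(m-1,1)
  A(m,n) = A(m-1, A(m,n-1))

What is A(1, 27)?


A(1, 27) = A(0, A(1, 26))
  A(1, 26) = A(0, A(1, 25))
    A(1, 25) = A(0, A(1, 24))
      A(1, 24) = A(0, A(1, 23))
        A(1, 23) = A(0, A(1, 22))
          A(1, 22) = A(0, A(1, 21))
          A(1, 21) = A(0, A(1, 20))
          A(1, 20) = A(0, A(1, 19))
          A(1, 19) = A(0, A(1, 18))
          A(1, 18) = A(0, A(1, 17))
          A(1, 17) = A(0, A(1, 16))
          A(1, 16) = A(0, A(1, 15))
          A(1, 15) = A(0, A(1, 14))
          A(1, 14) = A(0, A(1, 13))
          A(1, 13) = A(0, A(1, 12))
          A(1, 12) = A(0, A(1, 11))
          A(1, 11) = A(0, A(1, 10))
          A(1, 10) = A(0, A(1, 9))
          A(1, 9) = A(0, A(1, 8))
          A(1, 8) = A(0, A(1, 7))
          A(1, 7) = A(0, A(1, 6))
          A(1, 6) = A(0, A(1, 5))
          A(1, 5) = A(0, A(1, 4))
          A(1, 4) = A(0, A(1, 3))
          A(1, 3) = A(0, A(1, 2))
... (trace truncated)
Result: A(1, 27) = 29

29


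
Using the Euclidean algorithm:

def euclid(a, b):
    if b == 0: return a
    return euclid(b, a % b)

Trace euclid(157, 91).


euclid(157, 91) = euclid(91, 66)
euclid(91, 66) = euclid(66, 25)
euclid(66, 25) = euclid(25, 16)
euclid(25, 16) = euclid(16, 9)
euclid(16, 9) = euclid(9, 7)
euclid(9, 7) = euclid(7, 2)
euclid(7, 2) = euclid(2, 1)
euclid(2, 1) = euclid(1, 0)
euclid(1, 0) = 1  (base case)

1


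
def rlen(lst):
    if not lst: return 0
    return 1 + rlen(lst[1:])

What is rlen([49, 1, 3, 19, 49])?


rlen([49, 1, 3, 19, 49]) = 1 + rlen([1, 3, 19, 49])
rlen([1, 3, 19, 49]) = 1 + rlen([3, 19, 49])
rlen([3, 19, 49]) = 1 + rlen([19, 49])
rlen([19, 49]) = 1 + rlen([49])
rlen([49]) = 1 + rlen([])
rlen([]) = 0  (base case)
Unwinding: 1 + 1 + 1 + 1 + 1 + 0 = 5

5


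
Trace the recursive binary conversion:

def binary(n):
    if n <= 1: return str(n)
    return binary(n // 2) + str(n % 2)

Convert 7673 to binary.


binary(7673) = binary(3836) + '1'
binary(3836) = binary(1918) + '0'
binary(1918) = binary(959) + '0'
binary(959) = binary(479) + '1'
binary(479) = binary(239) + '1'
binary(239) = binary(119) + '1'
binary(119) = binary(59) + '1'
binary(59) = binary(29) + '1'
binary(29) = binary(14) + '1'
binary(14) = binary(7) + '0'
binary(7) = binary(3) + '1'
binary(3) = binary(1) + '1'
binary(1) = '1'  (base case)
Concatenating: '1' + '1' + '1' + '0' + '1' + '1' + '1' + '1' + '1' + '1' + '0' + '0' + '1' = '1110111111001'

1110111111001


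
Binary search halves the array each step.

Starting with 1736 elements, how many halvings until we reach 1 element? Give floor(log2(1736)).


1736 / 2 = 868
868 / 2 = 434
434 / 2 = 217
217 / 2 = 108
108 / 2 = 54
54 / 2 = 27
27 / 2 = 13
13 / 2 = 6
6 / 2 = 3
3 / 2 = 1
Reached 1 after 10 halvings

10


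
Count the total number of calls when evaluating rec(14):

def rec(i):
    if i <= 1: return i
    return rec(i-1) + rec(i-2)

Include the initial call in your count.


Let C(n) = total calls for rec(n)
C(0) = 1, C(1) = 1
C(2) = 1 + C(1) + C(0) = 1 + 1 + 1 = 3
C(3) = 1 + C(2) + C(1) = 1 + 3 + 1 = 5
C(4) = 1 + C(3) + C(2) = 1 + 5 + 3 = 9
C(5) = 1 + C(4) + C(3) = 1 + 9 + 5 = 15
C(6) = 1 + C(5) + C(4) = 1 + 15 + 9 = 25
C(7) = 1 + C(6) + C(5) = 1 + 25 + 15 = 41
C(8) = 1 + C(7) + C(6) = 1 + 41 + 25 = 67
C(9) = 1 + C(8) + C(7) = 1 + 67 + 41 = 109
C(10) = 1 + C(9) + C(8) = 1 + 109 + 67 = 177
C(11) = 1 + C(10) + C(9) = 1 + 177 + 109 = 287
C(12) = 1 + C(11) + C(10) = 1 + 287 + 177 = 465
C(13) = 1 + C(12) + C(11) = 1 + 465 + 287 = 753
C(14) = 1 + C(13) + C(12) = 1 + 753 + 465 = 1219

1219


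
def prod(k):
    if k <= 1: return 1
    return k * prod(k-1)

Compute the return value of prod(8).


prod(8)
= 8 * prod(7)
= 8 * 7 * prod(6)
= 8 * 7 * 6 * prod(5)
= 8 * 7 * 6 * 5 * prod(4)
= 8 * 7 * 6 * 5 * 4 * prod(3)
= 8 * 7 * 6 * 5 * 4 * 3 * prod(2)
= 8 * 7 * 6 * 5 * 4 * 3 * 2 * prod(1)
= 8 * 7 * 6 * 5 * 4 * 3 * 2 * 1
= 40320

40320


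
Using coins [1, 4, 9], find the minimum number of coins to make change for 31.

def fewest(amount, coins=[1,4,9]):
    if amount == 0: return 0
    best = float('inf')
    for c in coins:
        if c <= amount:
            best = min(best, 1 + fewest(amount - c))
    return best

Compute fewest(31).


Building up with DP:
fewest(0) = 0
fewest(1) = min(1+fewest(0)=1+0=1) = 1
fewest(2) = min(1+fewest(1)=1+1=2) = 2
fewest(3) = min(1+fewest(2)=1+2=3) = 3
fewest(4) = min(1+fewest(3)=1+3=4, 1+fewest(0)=1+0=1) = 1
fewest(5) = min(1+fewest(4)=1+1=2, 1+fewest(1)=1+1=2) = 2
fewest(6) = min(1+fewest(5)=1+2=3, 1+fewest(2)=1+2=3) = 3
fewest(7) = min(1+fewest(6)=1+3=4, 1+fewest(3)=1+3=4) = 4
fewest(8) = min(1+fewest(7)=1+4=5, 1+fewest(4)=1+1=2) = 2
fewest(9) = min(1+fewest(8)=1+2=3, 1+fewest(5)=1+2=3, 1+fewest(0)=1+0=1) = 1
fewest(10) = min(1+fewest(9)=1+1=2, 1+fewest(6)=1+3=4, 1+fewest(1)=1+1=2) = 2
fewest(11) = min(1+fewest(10)=1+2=3, 1+fewest(7)=1+4=5, 1+fewest(2)=1+2=3) = 3
fewest(12) = min(1+fewest(11)=1+3=4, 1+fewest(8)=1+2=3, 1+fewest(3)=1+3=4) = 3
fewest(13) = min(1+fewest(12)=1+3=4, 1+fewest(9)=1+1=2, 1+fewest(4)=1+1=2) = 2
fewest(14) = min(1+fewest(13)=1+2=3, 1+fewest(10)=1+2=3, 1+fewest(5)=1+2=3) = 3
fewest(15) = min(1+fewest(14)=1+3=4, 1+fewest(11)=1+3=4, 1+fewest(6)=1+3=4) = 4
fewest(16) = min(1+fewest(15)=1+4=5, 1+fewest(12)=1+3=4, 1+fewest(7)=1+4=5) = 4
fewest(17) = min(1+fewest(16)=1+4=5, 1+fewest(13)=1+2=3, 1+fewest(8)=1+2=3) = 3
fewest(18) = min(1+fewest(17)=1+3=4, 1+fewest(14)=1+3=4, 1+fewest(9)=1+1=2) = 2
fewest(19) = min(1+fewest(18)=1+2=3, 1+fewest(15)=1+4=5, 1+fewest(10)=1+2=3) = 3
fewest(20) = min(1+fewest(19)=1+3=4, 1+fewest(16)=1+4=5, 1+fewest(11)=1+3=4) = 4
fewest(21) = min(1+fewest(20)=1+4=5, 1+fewest(17)=1+3=4, 1+fewest(12)=1+3=4) = 4
fewest(22) = min(1+fewest(21)=1+4=5, 1+fewest(18)=1+2=3, 1+fewest(13)=1+2=3) = 3
fewest(23) = min(1+fewest(22)=1+3=4, 1+fewest(19)=1+3=4, 1+fewest(14)=1+3=4) = 4
fewest(24) = min(1+fewest(23)=1+4=5, 1+fewest(20)=1+4=5, 1+fewest(15)=1+4=5) = 5
fewest(25) = min(1+fewest(24)=1+5=6, 1+fewest(21)=1+4=5, 1+fewest(16)=1+4=5) = 5
fewest(26) = min(1+fewest(25)=1+5=6, 1+fewest(22)=1+3=4, 1+fewest(17)=1+3=4) = 4
fewest(27) = min(1+fewest(26)=1+4=5, 1+fewest(23)=1+4=5, 1+fewest(18)=1+2=3) = 3
fewest(28) = min(1+fewest(27)=1+3=4, 1+fewest(24)=1+5=6, 1+fewest(19)=1+3=4) = 4
fewest(29) = min(1+fewest(28)=1+4=5, 1+fewest(25)=1+5=6, 1+fewest(20)=1+4=5) = 5
fewest(30) = min(1+fewest(29)=1+5=6, 1+fewest(26)=1+4=5, 1+fewest(21)=1+4=5) = 5
fewest(31) = min(1+fewest(30)=1+5=6, 1+fewest(27)=1+3=4, 1+fewest(22)=1+3=4) = 4

4


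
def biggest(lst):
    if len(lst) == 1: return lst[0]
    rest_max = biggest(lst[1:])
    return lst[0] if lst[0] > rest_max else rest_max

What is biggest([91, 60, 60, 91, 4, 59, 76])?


biggest([91, 60, 60, 91, 4, 59, 76]): compare 91 with biggest([60, 60, 91, 4, 59, 76])
biggest([60, 60, 91, 4, 59, 76]): compare 60 with biggest([60, 91, 4, 59, 76])
biggest([60, 91, 4, 59, 76]): compare 60 with biggest([91, 4, 59, 76])
biggest([91, 4, 59, 76]): compare 91 with biggest([4, 59, 76])
biggest([4, 59, 76]): compare 4 with biggest([59, 76])
biggest([59, 76]): compare 59 with biggest([76])
biggest([76]) = 76  (base case)
Compare 59 with 76 -> 76
Compare 4 with 76 -> 76
Compare 91 with 76 -> 91
Compare 60 with 91 -> 91
Compare 60 with 91 -> 91
Compare 91 with 91 -> 91

91


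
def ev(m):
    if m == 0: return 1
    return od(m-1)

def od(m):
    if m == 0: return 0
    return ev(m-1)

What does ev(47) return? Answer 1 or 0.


ev(47) = od(46)
od(46) = ev(45)
ev(45) = od(44)
od(44) = ev(43)
ev(43) = od(42)
od(42) = ev(41)
ev(41) = od(40)
od(40) = ev(39)
ev(39) = od(38)
od(38) = ev(37)
ev(37) = od(36)
od(36) = ev(35)
ev(35) = od(34)
od(34) = ev(33)
ev(33) = od(32)
od(32) = ev(31)
ev(31) = od(30)
od(30) = ev(29)
ev(29) = od(28)
od(28) = ev(27)
ev(27) = od(26)
od(26) = ev(25)
ev(25) = od(24)
od(24) = ev(23)
ev(23) = od(22)
od(22) = ev(21)
ev(21) = od(20)
od(20) = ev(19)
ev(19) = od(18)
od(18) = ev(17)
ev(17) = od(16)
od(16) = ev(15)
ev(15) = od(14)
od(14) = ev(13)
ev(13) = od(12)
od(12) = ev(11)
ev(11) = od(10)
od(10) = ev(9)
ev(9) = od(8)
od(8) = ev(7)
ev(7) = od(6)
od(6) = ev(5)
ev(5) = od(4)
od(4) = ev(3)
ev(3) = od(2)
od(2) = ev(1)
ev(1) = od(0)
od(0) = 0  (base case)
Result: 0

0


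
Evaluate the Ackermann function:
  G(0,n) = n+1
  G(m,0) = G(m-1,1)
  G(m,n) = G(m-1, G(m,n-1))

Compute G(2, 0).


G(2, 0) = G(1, 1)
  G(1, 1) = G(0, G(1, 0))
    G(1, 0) = G(0, 1)
      G(0, 1) = 2
    = G(0, 2)
    G(0, 2) = 3
Result: G(2, 0) = 3

3


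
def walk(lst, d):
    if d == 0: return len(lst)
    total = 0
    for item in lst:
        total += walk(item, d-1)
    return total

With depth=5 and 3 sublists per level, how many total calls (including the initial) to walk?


At depth 0 (root): 1 call
At depth 1: each of 1 parents calls walk on 3 children = 3 calls
At depth 2: each of 3 parents calls walk on 3 children = 9 calls
At depth 3: each of 9 parents calls walk on 3 children = 27 calls
At depth 4: each of 27 parents calls walk on 3 children = 81 calls
At depth 5: each of 81 parents calls walk on 3 children = 243 calls
Total: 1 + 3 + 9 + 27 + 81 + 243 = 364

364


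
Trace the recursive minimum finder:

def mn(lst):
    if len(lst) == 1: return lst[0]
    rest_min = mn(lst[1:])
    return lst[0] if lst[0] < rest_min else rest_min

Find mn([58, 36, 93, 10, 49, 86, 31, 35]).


mn([58, 36, 93, 10, 49, 86, 31, 35]): compare 58 with mn([36, 93, 10, 49, 86, 31, 35])
mn([36, 93, 10, 49, 86, 31, 35]): compare 36 with mn([93, 10, 49, 86, 31, 35])
mn([93, 10, 49, 86, 31, 35]): compare 93 with mn([10, 49, 86, 31, 35])
mn([10, 49, 86, 31, 35]): compare 10 with mn([49, 86, 31, 35])
mn([49, 86, 31, 35]): compare 49 with mn([86, 31, 35])
mn([86, 31, 35]): compare 86 with mn([31, 35])
mn([31, 35]): compare 31 with mn([35])
mn([35]) = 35  (base case)
Compare 31 with 35 -> 31
Compare 86 with 31 -> 31
Compare 49 with 31 -> 31
Compare 10 with 31 -> 10
Compare 93 with 10 -> 10
Compare 36 with 10 -> 10
Compare 58 with 10 -> 10

10


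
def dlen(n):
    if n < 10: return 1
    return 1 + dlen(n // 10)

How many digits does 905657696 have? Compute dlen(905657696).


dlen(905657696) = 1 + dlen(90565769)
dlen(90565769) = 1 + dlen(9056576)
dlen(9056576) = 1 + dlen(905657)
dlen(905657) = 1 + dlen(90565)
dlen(90565) = 1 + dlen(9056)
dlen(9056) = 1 + dlen(905)
dlen(905) = 1 + dlen(90)
dlen(90) = 1 + dlen(9)
dlen(9) = 1  (base case: 9 < 10)
Unwinding: 1 + 1 + 1 + 1 + 1 + 1 + 1 + 1 + 1 = 9

9


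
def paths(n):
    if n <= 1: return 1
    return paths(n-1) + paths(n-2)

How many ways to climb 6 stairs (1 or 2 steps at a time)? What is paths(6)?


Building up from base cases:
paths(0) = 1
paths(1) = 1
paths(2) = paths(1) + paths(0) = 1 + 1 = 2
paths(3) = paths(2) + paths(1) = 2 + 1 = 3
paths(4) = paths(3) + paths(2) = 3 + 2 = 5
paths(5) = paths(4) + paths(3) = 5 + 3 = 8
paths(6) = paths(5) + paths(4) = 8 + 5 = 13

13


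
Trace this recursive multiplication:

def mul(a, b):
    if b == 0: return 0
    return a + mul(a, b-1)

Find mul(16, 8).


mul(16, 8) = 16 + mul(16, 7)
mul(16, 7) = 16 + mul(16, 6)
mul(16, 6) = 16 + mul(16, 5)
mul(16, 5) = 16 + mul(16, 4)
mul(16, 4) = 16 + mul(16, 3)
mul(16, 3) = 16 + mul(16, 2)
mul(16, 2) = 16 + mul(16, 1)
mul(16, 1) = 16 + mul(16, 0)
mul(16, 0) = 0  (base case)
Total: 16 + 16 + 16 + 16 + 16 + 16 + 16 + 16 + 0 = 128

128


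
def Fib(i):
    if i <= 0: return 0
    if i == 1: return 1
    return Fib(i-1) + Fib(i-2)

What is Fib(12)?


Computing Fib(12) bottom-up:
Fib(0) = 0
Fib(1) = 1
Fib(2) = Fib(1) + Fib(0) = 1 + 0 = 1
Fib(3) = Fib(2) + Fib(1) = 1 + 1 = 2
Fib(4) = Fib(3) + Fib(2) = 2 + 1 = 3
Fib(5) = Fib(4) + Fib(3) = 3 + 2 = 5
Fib(6) = Fib(5) + Fib(4) = 5 + 3 = 8
Fib(7) = Fib(6) + Fib(5) = 8 + 5 = 13
Fib(8) = Fib(7) + Fib(6) = 13 + 8 = 21
Fib(9) = Fib(8) + Fib(7) = 21 + 13 = 34
Fib(10) = Fib(9) + Fib(8) = 34 + 21 = 55
Fib(11) = Fib(10) + Fib(9) = 55 + 34 = 89
Fib(12) = Fib(11) + Fib(10) = 89 + 55 = 144

144


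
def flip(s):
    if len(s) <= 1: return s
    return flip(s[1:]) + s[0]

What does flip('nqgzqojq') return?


flip('nqgzqojq') = flip('qgzqojq') + 'n'
flip('qgzqojq') = flip('gzqojq') + 'q'
flip('gzqojq') = flip('zqojq') + 'g'
flip('zqojq') = flip('qojq') + 'z'
flip('qojq') = flip('ojq') + 'q'
flip('ojq') = flip('jq') + 'o'
flip('jq') = flip('q') + 'j'
flip('q') = 'q'  (base case)
Concatenating: 'q' + 'j' + 'o' + 'q' + 'z' + 'g' + 'q' + 'n' = 'qjoqzgqn'

qjoqzgqn


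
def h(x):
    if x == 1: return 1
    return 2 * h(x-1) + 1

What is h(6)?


h(6) = 2 * h(5) + 1
h(5) = 2 * h(4) + 1
h(4) = 2 * h(3) + 1
h(3) = 2 * h(2) + 1
h(2) = 2 * h(1) + 1
h(1) = 1  (base case)
h(2) = 2 * 1 + 1 = 3
h(3) = 2 * 3 + 1 = 7
h(4) = 2 * 7 + 1 = 15
h(5) = 2 * 15 + 1 = 31
h(6) = 2 * 31 + 1 = 63

63


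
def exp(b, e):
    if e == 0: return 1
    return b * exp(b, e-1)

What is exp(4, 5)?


exp(4, 5)
= 4 * exp(4, 4)
= 4 * 4 * exp(4, 3)
= 4 * 4 * 4 * exp(4, 2)
= 4 * 4 * 4 * 4 * exp(4, 1)
= 4 * 4 * 4 * 4 * 4 * exp(4, 0)
= 4 * 4 * 4 * 4 * 4 * 1
= 1024

1024


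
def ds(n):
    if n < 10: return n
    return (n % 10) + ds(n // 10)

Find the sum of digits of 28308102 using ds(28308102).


ds(28308102) = 2 + ds(2830810)
ds(2830810) = 0 + ds(283081)
ds(283081) = 1 + ds(28308)
ds(28308) = 8 + ds(2830)
ds(2830) = 0 + ds(283)
ds(283) = 3 + ds(28)
ds(28) = 8 + ds(2)
ds(2) = 2  (base case)
Total: 2 + 0 + 1 + 8 + 0 + 3 + 8 + 2 = 24

24


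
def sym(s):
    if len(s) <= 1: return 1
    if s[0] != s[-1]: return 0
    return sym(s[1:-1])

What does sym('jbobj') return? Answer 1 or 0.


sym('jbobj'): s[0]='j' == s[-1]='j' -> check sym('bob')
sym('bob'): s[0]='b' == s[-1]='b' -> check sym('o')
sym('o'): len <= 1 -> return 1  (base case)
Result: 1 (palindrome)

1


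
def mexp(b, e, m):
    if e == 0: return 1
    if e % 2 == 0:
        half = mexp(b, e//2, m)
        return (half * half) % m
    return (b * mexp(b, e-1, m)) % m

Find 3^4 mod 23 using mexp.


mexp(3, 4, 23): e is even, compute mexp(3, 2, 23)
  mexp(3, 2, 23): e is even, compute mexp(3, 1, 23)
    mexp(3, 1, 23): e is odd, compute mexp(3, 0, 23)
      mexp(3, 0, 23) = 1
    (3 * 1) % 23 = 3
  half=3, (3*3) % 23 = 9
half=9, (9*9) % 23 = 12

12


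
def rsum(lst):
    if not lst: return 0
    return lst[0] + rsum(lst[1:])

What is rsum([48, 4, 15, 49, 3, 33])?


rsum([48, 4, 15, 49, 3, 33]) = 48 + rsum([4, 15, 49, 3, 33])
rsum([4, 15, 49, 3, 33]) = 4 + rsum([15, 49, 3, 33])
rsum([15, 49, 3, 33]) = 15 + rsum([49, 3, 33])
rsum([49, 3, 33]) = 49 + rsum([3, 33])
rsum([3, 33]) = 3 + rsum([33])
rsum([33]) = 33 + rsum([])
rsum([]) = 0  (base case)
Total: 48 + 4 + 15 + 49 + 3 + 33 + 0 = 152

152


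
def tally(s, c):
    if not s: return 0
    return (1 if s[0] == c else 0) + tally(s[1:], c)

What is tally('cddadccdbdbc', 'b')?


s[0]='c' != 'b' -> 0
s[0]='d' != 'b' -> 0
s[0]='d' != 'b' -> 0
s[0]='a' != 'b' -> 0
s[0]='d' != 'b' -> 0
s[0]='c' != 'b' -> 0
s[0]='c' != 'b' -> 0
s[0]='d' != 'b' -> 0
s[0]='b' == 'b' -> 1
s[0]='d' != 'b' -> 0
s[0]='b' == 'b' -> 1
s[0]='c' != 'b' -> 0
Sum: 0 + 0 + 0 + 0 + 0 + 0 + 0 + 0 + 1 + 0 + 1 + 0 = 2

2


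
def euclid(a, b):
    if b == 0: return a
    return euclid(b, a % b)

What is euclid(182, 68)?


euclid(182, 68) = euclid(68, 46)
euclid(68, 46) = euclid(46, 22)
euclid(46, 22) = euclid(22, 2)
euclid(22, 2) = euclid(2, 0)
euclid(2, 0) = 2  (base case)

2


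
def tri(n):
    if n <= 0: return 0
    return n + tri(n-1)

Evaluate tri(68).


tri(68)
= 68 + 67 + 66 + 65 + 64 + 63 + 62 + 61 + 60 + 59 + 58 + 57 + 56 + 55 + 54 + 53 + 52 + 51 + 50 + 49 + 48 + 47 + 46 + 45 + 44 + 43 + 42 + 41 + 40 + 39 + 38 + 37 + 36 + 35 + 34 + 33 + 32 + 31 + 30 + 29 + 28 + 27 + 26 + 25 + 24 + 23 + 22 + 21 + 20 + 19 + 18 + 17 + 16 + 15 + 14 + 13 + 12 + 11 + 10 + 9 + 8 + 7 + 6 + 5 + 4 + 3 + 2 + 1 + tri(0)
= 68 + 67 + 66 + 65 + 64 + 63 + 62 + 61 + 60 + 59 + 58 + 57 + 56 + 55 + 54 + 53 + 52 + 51 + 50 + 49 + 48 + 47 + 46 + 45 + 44 + 43 + 42 + 41 + 40 + 39 + 38 + 37 + 36 + 35 + 34 + 33 + 32 + 31 + 30 + 29 + 28 + 27 + 26 + 25 + 24 + 23 + 22 + 21 + 20 + 19 + 18 + 17 + 16 + 15 + 14 + 13 + 12 + 11 + 10 + 9 + 8 + 7 + 6 + 5 + 4 + 3 + 2 + 1 + 0
= 2346

2346


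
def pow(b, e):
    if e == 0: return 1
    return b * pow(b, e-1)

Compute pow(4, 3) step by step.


pow(4, 3)
= 4 * pow(4, 2)
= 4 * 4 * pow(4, 1)
= 4 * 4 * 4 * pow(4, 0)
= 4 * 4 * 4 * 1
= 64

64


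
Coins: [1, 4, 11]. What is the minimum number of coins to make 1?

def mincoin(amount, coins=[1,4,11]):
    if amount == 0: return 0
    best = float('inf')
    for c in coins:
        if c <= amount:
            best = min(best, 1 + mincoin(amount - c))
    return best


Building up with DP:
mincoin(0) = 0
mincoin(1) = min(1+mincoin(0)=1+0=1) = 1

1


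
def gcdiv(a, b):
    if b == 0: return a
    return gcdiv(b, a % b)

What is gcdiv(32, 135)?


gcdiv(32, 135) = gcdiv(135, 32)
gcdiv(135, 32) = gcdiv(32, 7)
gcdiv(32, 7) = gcdiv(7, 4)
gcdiv(7, 4) = gcdiv(4, 3)
gcdiv(4, 3) = gcdiv(3, 1)
gcdiv(3, 1) = gcdiv(1, 0)
gcdiv(1, 0) = 1  (base case)

1


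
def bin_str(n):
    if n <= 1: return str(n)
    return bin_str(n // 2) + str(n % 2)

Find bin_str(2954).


bin_str(2954) = bin_str(1477) + '0'
bin_str(1477) = bin_str(738) + '1'
bin_str(738) = bin_str(369) + '0'
bin_str(369) = bin_str(184) + '1'
bin_str(184) = bin_str(92) + '0'
bin_str(92) = bin_str(46) + '0'
bin_str(46) = bin_str(23) + '0'
bin_str(23) = bin_str(11) + '1'
bin_str(11) = bin_str(5) + '1'
bin_str(5) = bin_str(2) + '1'
bin_str(2) = bin_str(1) + '0'
bin_str(1) = '1'  (base case)
Concatenating: '1' + '0' + '1' + '1' + '1' + '0' + '0' + '0' + '1' + '0' + '1' + '0' = '101110001010'

101110001010


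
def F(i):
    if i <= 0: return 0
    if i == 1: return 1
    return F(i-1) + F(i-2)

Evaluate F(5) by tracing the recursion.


Computing F(5) bottom-up:
F(0) = 0
F(1) = 1
F(2) = F(1) + F(0) = 1 + 0 = 1
F(3) = F(2) + F(1) = 1 + 1 = 2
F(4) = F(3) + F(2) = 2 + 1 = 3
F(5) = F(4) + F(3) = 3 + 2 = 5

5


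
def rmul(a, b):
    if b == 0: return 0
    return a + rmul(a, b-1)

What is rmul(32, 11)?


rmul(32, 11) = 32 + rmul(32, 10)
rmul(32, 10) = 32 + rmul(32, 9)
rmul(32, 9) = 32 + rmul(32, 8)
rmul(32, 8) = 32 + rmul(32, 7)
rmul(32, 7) = 32 + rmul(32, 6)
rmul(32, 6) = 32 + rmul(32, 5)
rmul(32, 5) = 32 + rmul(32, 4)
rmul(32, 4) = 32 + rmul(32, 3)
rmul(32, 3) = 32 + rmul(32, 2)
rmul(32, 2) = 32 + rmul(32, 1)
rmul(32, 1) = 32 + rmul(32, 0)
rmul(32, 0) = 0  (base case)
Total: 32 + 32 + 32 + 32 + 32 + 32 + 32 + 32 + 32 + 32 + 32 + 0 = 352

352


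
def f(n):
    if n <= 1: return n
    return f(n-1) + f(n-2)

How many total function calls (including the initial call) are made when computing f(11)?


Let C(n) = total calls for f(n)
C(0) = 1, C(1) = 1
C(2) = 1 + C(1) + C(0) = 1 + 1 + 1 = 3
C(3) = 1 + C(2) + C(1) = 1 + 3 + 1 = 5
C(4) = 1 + C(3) + C(2) = 1 + 5 + 3 = 9
C(5) = 1 + C(4) + C(3) = 1 + 9 + 5 = 15
C(6) = 1 + C(5) + C(4) = 1 + 15 + 9 = 25
C(7) = 1 + C(6) + C(5) = 1 + 25 + 15 = 41
C(8) = 1 + C(7) + C(6) = 1 + 41 + 25 = 67
C(9) = 1 + C(8) + C(7) = 1 + 67 + 41 = 109
C(10) = 1 + C(9) + C(8) = 1 + 109 + 67 = 177
C(11) = 1 + C(10) + C(9) = 1 + 177 + 109 = 287

287


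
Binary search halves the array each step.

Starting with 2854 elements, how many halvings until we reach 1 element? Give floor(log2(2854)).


2854 / 2 = 1427
1427 / 2 = 713
713 / 2 = 356
356 / 2 = 178
178 / 2 = 89
89 / 2 = 44
44 / 2 = 22
22 / 2 = 11
11 / 2 = 5
5 / 2 = 2
2 / 2 = 1
Reached 1 after 11 halvings

11


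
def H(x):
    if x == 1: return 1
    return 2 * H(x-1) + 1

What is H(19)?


H(19) = 2 * H(18) + 1
H(18) = 2 * H(17) + 1
H(17) = 2 * H(16) + 1
H(16) = 2 * H(15) + 1
H(15) = 2 * H(14) + 1
H(14) = 2 * H(13) + 1
H(13) = 2 * H(12) + 1
H(12) = 2 * H(11) + 1
H(11) = 2 * H(10) + 1
H(10) = 2 * H(9) + 1
H(9) = 2 * H(8) + 1
H(8) = 2 * H(7) + 1
H(7) = 2 * H(6) + 1
H(6) = 2 * H(5) + 1
H(5) = 2 * H(4) + 1
H(4) = 2 * H(3) + 1
H(3) = 2 * H(2) + 1
H(2) = 2 * H(1) + 1
H(1) = 1  (base case)
H(2) = 2 * 1 + 1 = 3
H(3) = 2 * 3 + 1 = 7
H(4) = 2 * 7 + 1 = 15
H(5) = 2 * 15 + 1 = 31
H(6) = 2 * 31 + 1 = 63
H(7) = 2 * 63 + 1 = 127
H(8) = 2 * 127 + 1 = 255
H(9) = 2 * 255 + 1 = 511
H(10) = 2 * 511 + 1 = 1023
H(11) = 2 * 1023 + 1 = 2047
H(12) = 2 * 2047 + 1 = 4095
H(13) = 2 * 4095 + 1 = 8191
H(14) = 2 * 8191 + 1 = 16383
H(15) = 2 * 16383 + 1 = 32767
H(16) = 2 * 32767 + 1 = 65535
H(17) = 2 * 65535 + 1 = 131071
H(18) = 2 * 131071 + 1 = 262143
H(19) = 2 * 262143 + 1 = 524287

524287


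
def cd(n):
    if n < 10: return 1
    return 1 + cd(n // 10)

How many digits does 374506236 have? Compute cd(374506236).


cd(374506236) = 1 + cd(37450623)
cd(37450623) = 1 + cd(3745062)
cd(3745062) = 1 + cd(374506)
cd(374506) = 1 + cd(37450)
cd(37450) = 1 + cd(3745)
cd(3745) = 1 + cd(374)
cd(374) = 1 + cd(37)
cd(37) = 1 + cd(3)
cd(3) = 1  (base case: 3 < 10)
Unwinding: 1 + 1 + 1 + 1 + 1 + 1 + 1 + 1 + 1 = 9

9


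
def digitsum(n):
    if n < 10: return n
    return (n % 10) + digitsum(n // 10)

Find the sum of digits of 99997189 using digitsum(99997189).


digitsum(99997189) = 9 + digitsum(9999718)
digitsum(9999718) = 8 + digitsum(999971)
digitsum(999971) = 1 + digitsum(99997)
digitsum(99997) = 7 + digitsum(9999)
digitsum(9999) = 9 + digitsum(999)
digitsum(999) = 9 + digitsum(99)
digitsum(99) = 9 + digitsum(9)
digitsum(9) = 9  (base case)
Total: 9 + 8 + 1 + 7 + 9 + 9 + 9 + 9 = 61

61


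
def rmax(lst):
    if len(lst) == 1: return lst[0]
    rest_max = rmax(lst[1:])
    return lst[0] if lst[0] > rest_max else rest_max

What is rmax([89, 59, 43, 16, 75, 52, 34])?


rmax([89, 59, 43, 16, 75, 52, 34]): compare 89 with rmax([59, 43, 16, 75, 52, 34])
rmax([59, 43, 16, 75, 52, 34]): compare 59 with rmax([43, 16, 75, 52, 34])
rmax([43, 16, 75, 52, 34]): compare 43 with rmax([16, 75, 52, 34])
rmax([16, 75, 52, 34]): compare 16 with rmax([75, 52, 34])
rmax([75, 52, 34]): compare 75 with rmax([52, 34])
rmax([52, 34]): compare 52 with rmax([34])
rmax([34]) = 34  (base case)
Compare 52 with 34 -> 52
Compare 75 with 52 -> 75
Compare 16 with 75 -> 75
Compare 43 with 75 -> 75
Compare 59 with 75 -> 75
Compare 89 with 75 -> 89

89


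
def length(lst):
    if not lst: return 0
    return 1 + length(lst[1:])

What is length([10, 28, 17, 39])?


length([10, 28, 17, 39]) = 1 + length([28, 17, 39])
length([28, 17, 39]) = 1 + length([17, 39])
length([17, 39]) = 1 + length([39])
length([39]) = 1 + length([])
length([]) = 0  (base case)
Unwinding: 1 + 1 + 1 + 1 + 0 = 4

4


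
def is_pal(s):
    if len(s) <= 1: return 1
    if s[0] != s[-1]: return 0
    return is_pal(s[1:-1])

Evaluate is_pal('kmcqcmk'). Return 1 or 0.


is_pal('kmcqcmk'): s[0]='k' == s[-1]='k' -> check is_pal('mcqcm')
is_pal('mcqcm'): s[0]='m' == s[-1]='m' -> check is_pal('cqc')
is_pal('cqc'): s[0]='c' == s[-1]='c' -> check is_pal('q')
is_pal('q'): len <= 1 -> return 1  (base case)
Result: 1 (palindrome)

1


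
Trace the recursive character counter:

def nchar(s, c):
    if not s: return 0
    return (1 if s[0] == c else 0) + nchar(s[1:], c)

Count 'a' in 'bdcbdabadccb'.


s[0]='b' != 'a' -> 0
s[0]='d' != 'a' -> 0
s[0]='c' != 'a' -> 0
s[0]='b' != 'a' -> 0
s[0]='d' != 'a' -> 0
s[0]='a' == 'a' -> 1
s[0]='b' != 'a' -> 0
s[0]='a' == 'a' -> 1
s[0]='d' != 'a' -> 0
s[0]='c' != 'a' -> 0
s[0]='c' != 'a' -> 0
s[0]='b' != 'a' -> 0
Sum: 0 + 0 + 0 + 0 + 0 + 1 + 0 + 1 + 0 + 0 + 0 + 0 = 2

2


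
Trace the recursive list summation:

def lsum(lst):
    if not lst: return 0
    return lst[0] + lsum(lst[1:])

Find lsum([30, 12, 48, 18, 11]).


lsum([30, 12, 48, 18, 11]) = 30 + lsum([12, 48, 18, 11])
lsum([12, 48, 18, 11]) = 12 + lsum([48, 18, 11])
lsum([48, 18, 11]) = 48 + lsum([18, 11])
lsum([18, 11]) = 18 + lsum([11])
lsum([11]) = 11 + lsum([])
lsum([]) = 0  (base case)
Total: 30 + 12 + 48 + 18 + 11 + 0 = 119

119


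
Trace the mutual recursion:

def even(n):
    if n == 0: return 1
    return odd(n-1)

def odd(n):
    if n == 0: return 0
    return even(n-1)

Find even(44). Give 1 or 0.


even(44) = odd(43)
odd(43) = even(42)
even(42) = odd(41)
odd(41) = even(40)
even(40) = odd(39)
odd(39) = even(38)
even(38) = odd(37)
odd(37) = even(36)
even(36) = odd(35)
odd(35) = even(34)
even(34) = odd(33)
odd(33) = even(32)
even(32) = odd(31)
odd(31) = even(30)
even(30) = odd(29)
odd(29) = even(28)
even(28) = odd(27)
odd(27) = even(26)
even(26) = odd(25)
odd(25) = even(24)
even(24) = odd(23)
odd(23) = even(22)
even(22) = odd(21)
odd(21) = even(20)
even(20) = odd(19)
odd(19) = even(18)
even(18) = odd(17)
odd(17) = even(16)
even(16) = odd(15)
odd(15) = even(14)
even(14) = odd(13)
odd(13) = even(12)
even(12) = odd(11)
odd(11) = even(10)
even(10) = odd(9)
odd(9) = even(8)
even(8) = odd(7)
odd(7) = even(6)
even(6) = odd(5)
odd(5) = even(4)
even(4) = odd(3)
odd(3) = even(2)
even(2) = odd(1)
odd(1) = even(0)
even(0) = 1  (base case)
Result: 1

1


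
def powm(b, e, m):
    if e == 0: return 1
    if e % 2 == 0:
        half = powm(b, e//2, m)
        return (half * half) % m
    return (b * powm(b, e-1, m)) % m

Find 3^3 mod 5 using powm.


powm(3, 3, 5): e is odd, compute powm(3, 2, 5)
  powm(3, 2, 5): e is even, compute powm(3, 1, 5)
    powm(3, 1, 5): e is odd, compute powm(3, 0, 5)
      powm(3, 0, 5) = 1
    (3 * 1) % 5 = 3
  half=3, (3*3) % 5 = 4
(3 * 4) % 5 = 2

2


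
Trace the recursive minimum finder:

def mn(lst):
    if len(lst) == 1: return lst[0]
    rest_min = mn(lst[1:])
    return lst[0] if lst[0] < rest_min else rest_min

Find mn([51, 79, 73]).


mn([51, 79, 73]): compare 51 with mn([79, 73])
mn([79, 73]): compare 79 with mn([73])
mn([73]) = 73  (base case)
Compare 79 with 73 -> 73
Compare 51 with 73 -> 51

51


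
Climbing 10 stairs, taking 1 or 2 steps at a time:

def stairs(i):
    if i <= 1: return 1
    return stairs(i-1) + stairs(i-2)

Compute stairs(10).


Building up from base cases:
stairs(0) = 1
stairs(1) = 1
stairs(2) = stairs(1) + stairs(0) = 1 + 1 = 2
stairs(3) = stairs(2) + stairs(1) = 2 + 1 = 3
stairs(4) = stairs(3) + stairs(2) = 3 + 2 = 5
stairs(5) = stairs(4) + stairs(3) = 5 + 3 = 8
stairs(6) = stairs(5) + stairs(4) = 8 + 5 = 13
stairs(7) = stairs(6) + stairs(5) = 13 + 8 = 21
stairs(8) = stairs(7) + stairs(6) = 21 + 13 = 34
stairs(9) = stairs(8) + stairs(7) = 34 + 21 = 55
stairs(10) = stairs(9) + stairs(8) = 55 + 34 = 89

89


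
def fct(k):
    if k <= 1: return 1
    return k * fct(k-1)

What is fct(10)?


fct(10)
= 10 * fct(9)
= 10 * 9 * fct(8)
= 10 * 9 * 8 * fct(7)
= 10 * 9 * 8 * 7 * fct(6)
= 10 * 9 * 8 * 7 * 6 * fct(5)
= 10 * 9 * 8 * 7 * 6 * 5 * fct(4)
= 10 * 9 * 8 * 7 * 6 * 5 * 4 * fct(3)
= 10 * 9 * 8 * 7 * 6 * 5 * 4 * 3 * fct(2)
= 10 * 9 * 8 * 7 * 6 * 5 * 4 * 3 * 2 * fct(1)
= 10 * 9 * 8 * 7 * 6 * 5 * 4 * 3 * 2 * 1
= 3628800

3628800


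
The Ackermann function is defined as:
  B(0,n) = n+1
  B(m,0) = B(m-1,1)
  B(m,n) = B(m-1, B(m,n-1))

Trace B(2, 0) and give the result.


B(2, 0) = B(1, 1)
  B(1, 1) = B(0, B(1, 0))
    B(1, 0) = B(0, 1)
      B(0, 1) = 2
    = B(0, 2)
    B(0, 2) = 3
Result: B(2, 0) = 3

3


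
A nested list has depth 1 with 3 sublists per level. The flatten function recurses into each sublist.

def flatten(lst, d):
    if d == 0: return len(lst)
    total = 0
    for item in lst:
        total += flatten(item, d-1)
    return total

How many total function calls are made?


At depth 0 (root): 1 call
At depth 1: each of 1 parents calls flatten on 3 children = 3 calls
Total: 1 + 3 = 4

4


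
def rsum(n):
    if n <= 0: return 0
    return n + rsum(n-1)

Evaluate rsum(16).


rsum(16)
= 16 + 15 + 14 + 13 + 12 + 11 + 10 + 9 + 8 + 7 + 6 + 5 + 4 + 3 + 2 + 1 + rsum(0)
= 16 + 15 + 14 + 13 + 12 + 11 + 10 + 9 + 8 + 7 + 6 + 5 + 4 + 3 + 2 + 1 + 0
= 136

136


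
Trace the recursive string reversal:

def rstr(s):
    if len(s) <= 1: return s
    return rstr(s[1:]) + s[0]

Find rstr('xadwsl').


rstr('xadwsl') = rstr('adwsl') + 'x'
rstr('adwsl') = rstr('dwsl') + 'a'
rstr('dwsl') = rstr('wsl') + 'd'
rstr('wsl') = rstr('sl') + 'w'
rstr('sl') = rstr('l') + 's'
rstr('l') = 'l'  (base case)
Concatenating: 'l' + 's' + 'w' + 'd' + 'a' + 'x' = 'lswdax'

lswdax


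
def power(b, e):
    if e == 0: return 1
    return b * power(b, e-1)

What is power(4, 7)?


power(4, 7)
= 4 * power(4, 6)
= 4 * 4 * power(4, 5)
= 4 * 4 * 4 * power(4, 4)
= 4 * 4 * 4 * 4 * power(4, 3)
= 4 * 4 * 4 * 4 * 4 * power(4, 2)
= 4 * 4 * 4 * 4 * 4 * 4 * power(4, 1)
= 4 * 4 * 4 * 4 * 4 * 4 * 4 * power(4, 0)
= 4 * 4 * 4 * 4 * 4 * 4 * 4 * 1
= 16384

16384


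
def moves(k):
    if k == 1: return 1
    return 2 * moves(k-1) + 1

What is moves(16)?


moves(16) = 2 * moves(15) + 1
moves(15) = 2 * moves(14) + 1
moves(14) = 2 * moves(13) + 1
moves(13) = 2 * moves(12) + 1
moves(12) = 2 * moves(11) + 1
moves(11) = 2 * moves(10) + 1
moves(10) = 2 * moves(9) + 1
moves(9) = 2 * moves(8) + 1
moves(8) = 2 * moves(7) + 1
moves(7) = 2 * moves(6) + 1
moves(6) = 2 * moves(5) + 1
moves(5) = 2 * moves(4) + 1
moves(4) = 2 * moves(3) + 1
moves(3) = 2 * moves(2) + 1
moves(2) = 2 * moves(1) + 1
moves(1) = 1  (base case)
moves(2) = 2 * 1 + 1 = 3
moves(3) = 2 * 3 + 1 = 7
moves(4) = 2 * 7 + 1 = 15
moves(5) = 2 * 15 + 1 = 31
moves(6) = 2 * 31 + 1 = 63
moves(7) = 2 * 63 + 1 = 127
moves(8) = 2 * 127 + 1 = 255
moves(9) = 2 * 255 + 1 = 511
moves(10) = 2 * 511 + 1 = 1023
moves(11) = 2 * 1023 + 1 = 2047
moves(12) = 2 * 2047 + 1 = 4095
moves(13) = 2 * 4095 + 1 = 8191
moves(14) = 2 * 8191 + 1 = 16383
moves(15) = 2 * 16383 + 1 = 32767
moves(16) = 2 * 32767 + 1 = 65535

65535


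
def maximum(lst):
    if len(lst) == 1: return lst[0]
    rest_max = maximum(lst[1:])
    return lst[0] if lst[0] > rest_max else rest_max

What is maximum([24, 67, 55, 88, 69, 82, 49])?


maximum([24, 67, 55, 88, 69, 82, 49]): compare 24 with maximum([67, 55, 88, 69, 82, 49])
maximum([67, 55, 88, 69, 82, 49]): compare 67 with maximum([55, 88, 69, 82, 49])
maximum([55, 88, 69, 82, 49]): compare 55 with maximum([88, 69, 82, 49])
maximum([88, 69, 82, 49]): compare 88 with maximum([69, 82, 49])
maximum([69, 82, 49]): compare 69 with maximum([82, 49])
maximum([82, 49]): compare 82 with maximum([49])
maximum([49]) = 49  (base case)
Compare 82 with 49 -> 82
Compare 69 with 82 -> 82
Compare 88 with 82 -> 88
Compare 55 with 88 -> 88
Compare 67 with 88 -> 88
Compare 24 with 88 -> 88

88


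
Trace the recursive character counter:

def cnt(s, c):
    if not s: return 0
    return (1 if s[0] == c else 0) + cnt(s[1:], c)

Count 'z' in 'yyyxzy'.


s[0]='y' != 'z' -> 0
s[0]='y' != 'z' -> 0
s[0]='y' != 'z' -> 0
s[0]='x' != 'z' -> 0
s[0]='z' == 'z' -> 1
s[0]='y' != 'z' -> 0
Sum: 0 + 0 + 0 + 0 + 1 + 0 = 1

1


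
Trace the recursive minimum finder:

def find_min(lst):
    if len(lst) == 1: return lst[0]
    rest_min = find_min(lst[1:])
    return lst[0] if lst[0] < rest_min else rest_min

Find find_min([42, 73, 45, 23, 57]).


find_min([42, 73, 45, 23, 57]): compare 42 with find_min([73, 45, 23, 57])
find_min([73, 45, 23, 57]): compare 73 with find_min([45, 23, 57])
find_min([45, 23, 57]): compare 45 with find_min([23, 57])
find_min([23, 57]): compare 23 with find_min([57])
find_min([57]) = 57  (base case)
Compare 23 with 57 -> 23
Compare 45 with 23 -> 23
Compare 73 with 23 -> 23
Compare 42 with 23 -> 23

23


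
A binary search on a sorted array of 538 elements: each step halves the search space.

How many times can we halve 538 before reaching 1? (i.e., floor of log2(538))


538 / 2 = 269
269 / 2 = 134
134 / 2 = 67
67 / 2 = 33
33 / 2 = 16
16 / 2 = 8
8 / 2 = 4
4 / 2 = 2
2 / 2 = 1
Reached 1 after 9 halvings

9


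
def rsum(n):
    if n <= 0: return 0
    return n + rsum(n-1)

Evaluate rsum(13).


rsum(13)
= 13 + 12 + 11 + 10 + 9 + 8 + 7 + 6 + 5 + 4 + 3 + 2 + 1 + rsum(0)
= 13 + 12 + 11 + 10 + 9 + 8 + 7 + 6 + 5 + 4 + 3 + 2 + 1 + 0
= 91

91


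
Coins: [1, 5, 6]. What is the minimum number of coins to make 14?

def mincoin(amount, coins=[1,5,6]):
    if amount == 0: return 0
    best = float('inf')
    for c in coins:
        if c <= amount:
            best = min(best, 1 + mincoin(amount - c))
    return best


Building up with DP:
mincoin(0) = 0
mincoin(1) = min(1+mincoin(0)=1+0=1) = 1
mincoin(2) = min(1+mincoin(1)=1+1=2) = 2
mincoin(3) = min(1+mincoin(2)=1+2=3) = 3
mincoin(4) = min(1+mincoin(3)=1+3=4) = 4
mincoin(5) = min(1+mincoin(4)=1+4=5, 1+mincoin(0)=1+0=1) = 1
mincoin(6) = min(1+mincoin(5)=1+1=2, 1+mincoin(1)=1+1=2, 1+mincoin(0)=1+0=1) = 1
mincoin(7) = min(1+mincoin(6)=1+1=2, 1+mincoin(2)=1+2=3, 1+mincoin(1)=1+1=2) = 2
mincoin(8) = min(1+mincoin(7)=1+2=3, 1+mincoin(3)=1+3=4, 1+mincoin(2)=1+2=3) = 3
mincoin(9) = min(1+mincoin(8)=1+3=4, 1+mincoin(4)=1+4=5, 1+mincoin(3)=1+3=4) = 4
mincoin(10) = min(1+mincoin(9)=1+4=5, 1+mincoin(5)=1+1=2, 1+mincoin(4)=1+4=5) = 2
mincoin(11) = min(1+mincoin(10)=1+2=3, 1+mincoin(6)=1+1=2, 1+mincoin(5)=1+1=2) = 2
mincoin(12) = min(1+mincoin(11)=1+2=3, 1+mincoin(7)=1+2=3, 1+mincoin(6)=1+1=2) = 2
mincoin(13) = min(1+mincoin(12)=1+2=3, 1+mincoin(8)=1+3=4, 1+mincoin(7)=1+2=3) = 3
mincoin(14) = min(1+mincoin(13)=1+3=4, 1+mincoin(9)=1+4=5, 1+mincoin(8)=1+3=4) = 4

4


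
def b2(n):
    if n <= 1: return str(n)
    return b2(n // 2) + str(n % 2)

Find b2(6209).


b2(6209) = b2(3104) + '1'
b2(3104) = b2(1552) + '0'
b2(1552) = b2(776) + '0'
b2(776) = b2(388) + '0'
b2(388) = b2(194) + '0'
b2(194) = b2(97) + '0'
b2(97) = b2(48) + '1'
b2(48) = b2(24) + '0'
b2(24) = b2(12) + '0'
b2(12) = b2(6) + '0'
b2(6) = b2(3) + '0'
b2(3) = b2(1) + '1'
b2(1) = '1'  (base case)
Concatenating: '1' + '1' + '0' + '0' + '0' + '0' + '1' + '0' + '0' + '0' + '0' + '0' + '1' = '1100001000001'

1100001000001


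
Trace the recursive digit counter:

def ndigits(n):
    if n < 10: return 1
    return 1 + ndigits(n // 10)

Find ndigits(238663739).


ndigits(238663739) = 1 + ndigits(23866373)
ndigits(23866373) = 1 + ndigits(2386637)
ndigits(2386637) = 1 + ndigits(238663)
ndigits(238663) = 1 + ndigits(23866)
ndigits(23866) = 1 + ndigits(2386)
ndigits(2386) = 1 + ndigits(238)
ndigits(238) = 1 + ndigits(23)
ndigits(23) = 1 + ndigits(2)
ndigits(2) = 1  (base case: 2 < 10)
Unwinding: 1 + 1 + 1 + 1 + 1 + 1 + 1 + 1 + 1 = 9

9


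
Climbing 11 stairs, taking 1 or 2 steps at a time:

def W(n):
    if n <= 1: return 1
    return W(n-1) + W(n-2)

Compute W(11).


Building up from base cases:
W(0) = 1
W(1) = 1
W(2) = W(1) + W(0) = 1 + 1 = 2
W(3) = W(2) + W(1) = 2 + 1 = 3
W(4) = W(3) + W(2) = 3 + 2 = 5
W(5) = W(4) + W(3) = 5 + 3 = 8
W(6) = W(5) + W(4) = 8 + 5 = 13
W(7) = W(6) + W(5) = 13 + 8 = 21
W(8) = W(7) + W(6) = 21 + 13 = 34
W(9) = W(8) + W(7) = 34 + 21 = 55
W(10) = W(9) + W(8) = 55 + 34 = 89
W(11) = W(10) + W(9) = 89 + 55 = 144

144


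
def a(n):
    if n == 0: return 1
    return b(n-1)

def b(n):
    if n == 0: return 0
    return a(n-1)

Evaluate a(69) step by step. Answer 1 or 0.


a(69) = b(68)
b(68) = a(67)
a(67) = b(66)
b(66) = a(65)
a(65) = b(64)
b(64) = a(63)
a(63) = b(62)
b(62) = a(61)
a(61) = b(60)
b(60) = a(59)
a(59) = b(58)
b(58) = a(57)
a(57) = b(56)
b(56) = a(55)
a(55) = b(54)
b(54) = a(53)
a(53) = b(52)
b(52) = a(51)
a(51) = b(50)
b(50) = a(49)
a(49) = b(48)
b(48) = a(47)
a(47) = b(46)
b(46) = a(45)
a(45) = b(44)
b(44) = a(43)
a(43) = b(42)
b(42) = a(41)
a(41) = b(40)
b(40) = a(39)
a(39) = b(38)
b(38) = a(37)
a(37) = b(36)
b(36) = a(35)
a(35) = b(34)
b(34) = a(33)
a(33) = b(32)
b(32) = a(31)
a(31) = b(30)
b(30) = a(29)
a(29) = b(28)
b(28) = a(27)
a(27) = b(26)
b(26) = a(25)
a(25) = b(24)
b(24) = a(23)
a(23) = b(22)
b(22) = a(21)
a(21) = b(20)
b(20) = a(19)
a(19) = b(18)
b(18) = a(17)
a(17) = b(16)
b(16) = a(15)
a(15) = b(14)
b(14) = a(13)
a(13) = b(12)
b(12) = a(11)
a(11) = b(10)
b(10) = a(9)
a(9) = b(8)
b(8) = a(7)
a(7) = b(6)
b(6) = a(5)
a(5) = b(4)
b(4) = a(3)
a(3) = b(2)
b(2) = a(1)
a(1) = b(0)
b(0) = 0  (base case)
Result: 0

0


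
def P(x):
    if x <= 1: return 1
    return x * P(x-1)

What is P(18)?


P(18)
= 18 * P(17)
= 18 * 17 * P(16)
= 18 * 17 * 16 * P(15)
= 18 * 17 * 16 * 15 * P(14)
= 18 * 17 * 16 * 15 * 14 * P(13)
= 18 * 17 * 16 * 15 * 14 * 13 * P(12)
= 18 * 17 * 16 * 15 * 14 * 13 * 12 * P(11)
= 18 * 17 * 16 * 15 * 14 * 13 * 12 * 11 * P(10)
= 18 * 17 * 16 * 15 * 14 * 13 * 12 * 11 * 10 * P(9)
= 18 * 17 * 16 * 15 * 14 * 13 * 12 * 11 * 10 * 9 * P(8)
= 18 * 17 * 16 * 15 * 14 * 13 * 12 * 11 * 10 * 9 * 8 * P(7)
= 18 * 17 * 16 * 15 * 14 * 13 * 12 * 11 * 10 * 9 * 8 * 7 * P(6)
= 18 * 17 * 16 * 15 * 14 * 13 * 12 * 11 * 10 * 9 * 8 * 7 * 6 * P(5)
= 18 * 17 * 16 * 15 * 14 * 13 * 12 * 11 * 10 * 9 * 8 * 7 * 6 * 5 * P(4)
= 18 * 17 * 16 * 15 * 14 * 13 * 12 * 11 * 10 * 9 * 8 * 7 * 6 * 5 * 4 * P(3)
= 18 * 17 * 16 * 15 * 14 * 13 * 12 * 11 * 10 * 9 * 8 * 7 * 6 * 5 * 4 * 3 * P(2)
= 18 * 17 * 16 * 15 * 14 * 13 * 12 * 11 * 10 * 9 * 8 * 7 * 6 * 5 * 4 * 3 * 2 * P(1)
= 18 * 17 * 16 * 15 * 14 * 13 * 12 * 11 * 10 * 9 * 8 * 7 * 6 * 5 * 4 * 3 * 2 * 1
= 6402373705728000

6402373705728000


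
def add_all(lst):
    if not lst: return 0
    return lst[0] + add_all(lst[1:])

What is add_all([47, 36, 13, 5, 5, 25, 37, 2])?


add_all([47, 36, 13, 5, 5, 25, 37, 2]) = 47 + add_all([36, 13, 5, 5, 25, 37, 2])
add_all([36, 13, 5, 5, 25, 37, 2]) = 36 + add_all([13, 5, 5, 25, 37, 2])
add_all([13, 5, 5, 25, 37, 2]) = 13 + add_all([5, 5, 25, 37, 2])
add_all([5, 5, 25, 37, 2]) = 5 + add_all([5, 25, 37, 2])
add_all([5, 25, 37, 2]) = 5 + add_all([25, 37, 2])
add_all([25, 37, 2]) = 25 + add_all([37, 2])
add_all([37, 2]) = 37 + add_all([2])
add_all([2]) = 2 + add_all([])
add_all([]) = 0  (base case)
Total: 47 + 36 + 13 + 5 + 5 + 25 + 37 + 2 + 0 = 170

170


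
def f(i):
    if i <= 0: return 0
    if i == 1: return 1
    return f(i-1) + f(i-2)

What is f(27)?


Computing f(27) bottom-up:
f(0) = 0
f(1) = 1
f(2) = f(1) + f(0) = 1 + 0 = 1
f(3) = f(2) + f(1) = 1 + 1 = 2
f(4) = f(3) + f(2) = 2 + 1 = 3
f(5) = f(4) + f(3) = 3 + 2 = 5
f(6) = f(5) + f(4) = 5 + 3 = 8
f(7) = f(6) + f(5) = 8 + 5 = 13
f(8) = f(7) + f(6) = 13 + 8 = 21
f(9) = f(8) + f(7) = 21 + 13 = 34
f(10) = f(9) + f(8) = 34 + 21 = 55
f(11) = f(10) + f(9) = 55 + 34 = 89
f(12) = f(11) + f(10) = 89 + 55 = 144
f(13) = f(12) + f(11) = 144 + 89 = 233
f(14) = f(13) + f(12) = 233 + 144 = 377
f(15) = f(14) + f(13) = 377 + 233 = 610
f(16) = f(15) + f(14) = 610 + 377 = 987
f(17) = f(16) + f(15) = 987 + 610 = 1597
f(18) = f(17) + f(16) = 1597 + 987 = 2584
f(19) = f(18) + f(17) = 2584 + 1597 = 4181
f(20) = f(19) + f(18) = 4181 + 2584 = 6765
f(21) = f(20) + f(19) = 6765 + 4181 = 10946
f(22) = f(21) + f(20) = 10946 + 6765 = 17711
f(23) = f(22) + f(21) = 17711 + 10946 = 28657
f(24) = f(23) + f(22) = 28657 + 17711 = 46368
f(25) = f(24) + f(23) = 46368 + 28657 = 75025
f(26) = f(25) + f(24) = 75025 + 46368 = 121393
f(27) = f(26) + f(25) = 121393 + 75025 = 196418

196418
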